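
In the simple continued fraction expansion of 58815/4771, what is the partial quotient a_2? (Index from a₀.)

58815 = 12·4771 + 1563   →  a_0 = 12
4771 = 3·1563 + 82   →  a_1 = 3
1563 = 19·82 + 5   →  a_2 = 19

19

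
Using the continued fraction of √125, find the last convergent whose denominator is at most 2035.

√125 = [11; 5, 1, 1, 5, 22, …] (period length 5).
Convergents:
  p_0/q_0 = 11/1
  p_1/q_1 = 56/5
  p_2/q_2 = 67/6
  p_3/q_3 = 123/11
  p_4/q_4 = 682/61
  p_5/q_5 = 15127/1353
  p_6/q_6 = 76317/6826
q_5 = 1353 ≤ 2035 < 6826 = q_6, so the answer is 15127/1353.

15127/1353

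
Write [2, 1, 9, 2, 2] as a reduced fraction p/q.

Using pₖ = aₖpₖ₋₁ + pₖ₋₂ and qₖ = aₖqₖ₋₁ + qₖ₋₂:
  k=0: a=2, p=2, q=1
  k=1: a=1, p=3, q=1
  k=2: a=9, p=29, q=10
  k=3: a=2, p=61, q=21
  k=4: a=2, p=151, q=52

151/52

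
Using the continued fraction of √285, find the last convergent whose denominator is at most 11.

135/8

√285 = [16; 1, 7, 2, 7, 1, 32, …] (period length 6).
Convergents:
  p_0/q_0 = 16/1
  p_1/q_1 = 17/1
  p_2/q_2 = 135/8
  p_3/q_3 = 287/17
q_2 = 8 ≤ 11 < 17 = q_3, so the answer is 135/8.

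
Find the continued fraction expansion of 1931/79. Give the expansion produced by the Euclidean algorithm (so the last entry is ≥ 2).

1931 = 24*79 + 35
79 = 2*35 + 9
35 = 3*9 + 8
9 = 1*8 + 1
8 = 8*1 + 0  (stop)
So 1931/79 = [24; 2, 3, 1, 8].

[24; 2, 3, 1, 8]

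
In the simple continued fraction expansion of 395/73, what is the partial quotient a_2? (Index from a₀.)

2

395 = 5·73 + 30   →  a_0 = 5
73 = 2·30 + 13   →  a_1 = 2
30 = 2·13 + 4   →  a_2 = 2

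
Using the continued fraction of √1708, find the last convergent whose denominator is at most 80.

2521/61

√1708 = [41; 3, 20, 3, 82, …] (period length 4).
Convergents:
  p_0/q_0 = 41/1
  p_1/q_1 = 124/3
  p_2/q_2 = 2521/61
  p_3/q_3 = 7687/186
q_2 = 61 ≤ 80 < 186 = q_3, so the answer is 2521/61.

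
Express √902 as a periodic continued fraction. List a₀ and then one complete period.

a₀ = ⌊√902⌋ = 30.

[30; 30, 60]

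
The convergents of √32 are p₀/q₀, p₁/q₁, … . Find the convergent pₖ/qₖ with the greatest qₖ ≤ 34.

181/32

√32 = [5; 1, 1, 1, 10, …] (period length 4).
Convergents:
  p_0/q_0 = 5/1
  p_1/q_1 = 6/1
  p_2/q_2 = 11/2
  p_3/q_3 = 17/3
  p_4/q_4 = 181/32
  p_5/q_5 = 198/35
q_4 = 32 ≤ 34 < 35 = q_5, so the answer is 181/32.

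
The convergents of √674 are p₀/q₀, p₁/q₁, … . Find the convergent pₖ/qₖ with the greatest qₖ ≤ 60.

√674 = [25; 1, 24, 1, 50, …] (period length 4).
Convergents:
  p_0/q_0 = 25/1
  p_1/q_1 = 26/1
  p_2/q_2 = 649/25
  p_3/q_3 = 675/26
  p_4/q_4 = 34399/1325
q_3 = 26 ≤ 60 < 1325 = q_4, so the answer is 675/26.

675/26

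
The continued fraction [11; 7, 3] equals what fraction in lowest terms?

Using pₖ = aₖpₖ₋₁ + pₖ₋₂ and qₖ = aₖqₖ₋₁ + qₖ₋₂:
  k=0: a=11, p=11, q=1
  k=1: a=7, p=78, q=7
  k=2: a=3, p=245, q=22

245/22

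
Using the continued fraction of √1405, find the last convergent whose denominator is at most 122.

√1405 = [37; 2, 14, 2, 74, …] (period length 4).
Convergents:
  p_0/q_0 = 37/1
  p_1/q_1 = 75/2
  p_2/q_2 = 1087/29
  p_3/q_3 = 2249/60
  p_4/q_4 = 167513/4469
q_3 = 60 ≤ 122 < 4469 = q_4, so the answer is 2249/60.

2249/60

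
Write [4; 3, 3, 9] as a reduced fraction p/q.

400/93

Using pₖ = aₖpₖ₋₁ + pₖ₋₂ and qₖ = aₖqₖ₋₁ + qₖ₋₂:
  k=0: a=4, p=4, q=1
  k=1: a=3, p=13, q=3
  k=2: a=3, p=43, q=10
  k=3: a=9, p=400, q=93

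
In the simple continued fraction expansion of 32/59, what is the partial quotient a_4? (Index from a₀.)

32 = 0·59 + 32   →  a_0 = 0
59 = 1·32 + 27   →  a_1 = 1
32 = 1·27 + 5   →  a_2 = 1
27 = 5·5 + 2   →  a_3 = 5
5 = 2·2 + 1   →  a_4 = 2

2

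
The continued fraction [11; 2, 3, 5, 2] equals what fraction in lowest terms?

926/81

Fold from the inside: start with 2/1.
  5 + 1/2 = 11/2
  3 + 2/11 = 35/11
  2 + 11/35 = 81/35
  11 + 35/81 = 926/81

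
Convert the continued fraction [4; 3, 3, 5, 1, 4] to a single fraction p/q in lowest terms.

Using pₖ = aₖpₖ₋₁ + pₖ₋₂ and qₖ = aₖqₖ₋₁ + qₖ₋₂:
  k=0: a=4, p=4, q=1
  k=1: a=3, p=13, q=3
  k=2: a=3, p=43, q=10
  k=3: a=5, p=228, q=53
  k=4: a=1, p=271, q=63
  k=5: a=4, p=1312, q=305

1312/305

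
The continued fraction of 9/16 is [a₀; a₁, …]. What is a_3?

9 = 0·16 + 9   →  a_0 = 0
16 = 1·9 + 7   →  a_1 = 1
9 = 1·7 + 2   →  a_2 = 1
7 = 3·2 + 1   →  a_3 = 3

3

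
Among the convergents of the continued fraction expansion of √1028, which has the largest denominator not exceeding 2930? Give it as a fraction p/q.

√1028 = [32; 16, 64, …] (period length 2).
Convergents:
  p_0/q_0 = 32/1
  p_1/q_1 = 513/16
  p_2/q_2 = 32864/1025
  p_3/q_3 = 526337/16416
q_2 = 1025 ≤ 2930 < 16416 = q_3, so the answer is 32864/1025.

32864/1025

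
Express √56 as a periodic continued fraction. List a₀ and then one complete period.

a₀ = ⌊√56⌋ = 7.
With m₀=0, d₀=1 and mₖ₊₁ = dₖaₖ − mₖ, dₖ₊₁ = (n − mₖ₊₁²)/dₖ, aₖ₊₁ = ⌊(a₀+mₖ₊₁)/dₖ₊₁⌋:
  k=1: m=7, d=7, a=2
  k=2: m=7, d=1, a=14
d=1 and a=2a₀=14 at k=2, so the next step gives (m, d) = (7, 7) again — its k=1 value — and the period has length 2.

[7; 2, 14]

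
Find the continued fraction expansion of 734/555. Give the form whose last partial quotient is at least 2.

734 = 1*555 + 179
555 = 3*179 + 18
179 = 9*18 + 17
18 = 1*17 + 1
17 = 17*1 + 0  (stop)
So 734/555 = [1; 3, 9, 1, 17].

[1; 3, 9, 1, 17]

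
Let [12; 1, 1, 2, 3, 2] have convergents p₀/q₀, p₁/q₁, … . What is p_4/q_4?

Using pₖ = aₖpₖ₋₁ + pₖ₋₂, qₖ = aₖqₖ₋₁ + qₖ₋₂ (with p₋₁=1, p₋₂=0, q₋₁=0, q₋₂=1):
  k=0: a=12, p=12, q=1
  k=1: a=1, p=13, q=1
  k=2: a=1, p=25, q=2
  k=3: a=2, p=63, q=5
  k=4: a=3, p=214, q=17

214/17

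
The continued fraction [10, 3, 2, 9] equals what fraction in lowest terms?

679/66

Using pₖ = aₖpₖ₋₁ + pₖ₋₂ and qₖ = aₖqₖ₋₁ + qₖ₋₂:
  k=0: a=10, p=10, q=1
  k=1: a=3, p=31, q=3
  k=2: a=2, p=72, q=7
  k=3: a=9, p=679, q=66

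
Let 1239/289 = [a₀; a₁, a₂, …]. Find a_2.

1239 = 4·289 + 83   →  a_0 = 4
289 = 3·83 + 40   →  a_1 = 3
83 = 2·40 + 3   →  a_2 = 2

2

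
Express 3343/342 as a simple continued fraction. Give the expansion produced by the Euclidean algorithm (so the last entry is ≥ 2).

[9; 1, 3, 2, 3, 1, 3, 2]

3343 = 9·342 + 265
342 = 1·265 + 77
265 = 3·77 + 34
77 = 2·34 + 9
34 = 3·9 + 7
9 = 1·7 + 2
7 = 3·2 + 1
2 = 2·1 + 0  (stop)
So 3343/342 = [9; 1, 3, 2, 3, 1, 3, 2].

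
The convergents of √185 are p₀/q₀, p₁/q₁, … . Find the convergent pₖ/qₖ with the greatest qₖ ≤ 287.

√185 = [13; 1, 1, 1, 1, 26, …] (period length 5).
Convergents:
  p_0/q_0 = 13/1
  p_1/q_1 = 14/1
  p_2/q_2 = 27/2
  p_3/q_3 = 41/3
  p_4/q_4 = 68/5
  p_5/q_5 = 1809/133
  p_6/q_6 = 1877/138
  p_7/q_7 = 3686/271
  p_8/q_8 = 5563/409
q_7 = 271 ≤ 287 < 409 = q_8, so the answer is 3686/271.

3686/271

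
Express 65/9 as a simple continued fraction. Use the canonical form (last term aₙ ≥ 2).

65 = 7*9 + 2
9 = 4*2 + 1
2 = 2*1 + 0  (stop)
So 65/9 = [7; 4, 2].

[7; 4, 2]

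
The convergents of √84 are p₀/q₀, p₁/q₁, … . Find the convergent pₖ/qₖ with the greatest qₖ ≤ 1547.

6049/660

√84 = [9; 6, 18, …] (period length 2).
Convergents:
  p_0/q_0 = 9/1
  p_1/q_1 = 55/6
  p_2/q_2 = 999/109
  p_3/q_3 = 6049/660
  p_4/q_4 = 109881/11989
q_3 = 660 ≤ 1547 < 11989 = q_4, so the answer is 6049/660.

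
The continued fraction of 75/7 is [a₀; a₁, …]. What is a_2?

75 = 10·7 + 5   →  a_0 = 10
7 = 1·5 + 2   →  a_1 = 1
5 = 2·2 + 1   →  a_2 = 2

2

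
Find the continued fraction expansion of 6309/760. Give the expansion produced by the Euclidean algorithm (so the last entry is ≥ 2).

6309 = 8·760 + 229
760 = 3·229 + 73
229 = 3·73 + 10
73 = 7·10 + 3
10 = 3·3 + 1
3 = 3·1 + 0  (stop)
So 6309/760 = [8; 3, 3, 7, 3, 3].

[8; 3, 3, 7, 3, 3]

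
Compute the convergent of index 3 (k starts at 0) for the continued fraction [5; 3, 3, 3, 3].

Using pₖ = aₖpₖ₋₁ + pₖ₋₂, qₖ = aₖqₖ₋₁ + qₖ₋₂ (with p₋₁=1, p₋₂=0, q₋₁=0, q₋₂=1):
  k=0: a=5, p=5, q=1
  k=1: a=3, p=16, q=3
  k=2: a=3, p=53, q=10
  k=3: a=3, p=175, q=33

175/33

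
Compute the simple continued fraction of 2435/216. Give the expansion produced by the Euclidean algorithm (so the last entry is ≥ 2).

[11; 3, 1, 1, 1, 19]

2435 = 11*216 + 59
216 = 3*59 + 39
59 = 1*39 + 20
39 = 1*20 + 19
20 = 1*19 + 1
19 = 19*1 + 0  (stop)
So 2435/216 = [11; 3, 1, 1, 1, 19].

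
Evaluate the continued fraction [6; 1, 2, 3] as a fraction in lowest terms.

67/10

Using pₖ = aₖpₖ₋₁ + pₖ₋₂ and qₖ = aₖqₖ₋₁ + qₖ₋₂:
  k=0: a=6, p=6, q=1
  k=1: a=1, p=7, q=1
  k=2: a=2, p=20, q=3
  k=3: a=3, p=67, q=10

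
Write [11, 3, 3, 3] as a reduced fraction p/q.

373/33

Using pₖ = aₖpₖ₋₁ + pₖ₋₂ and qₖ = aₖqₖ₋₁ + qₖ₋₂:
  k=0: a=11, p=11, q=1
  k=1: a=3, p=34, q=3
  k=2: a=3, p=113, q=10
  k=3: a=3, p=373, q=33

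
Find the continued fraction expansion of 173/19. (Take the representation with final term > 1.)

173 = 9*19 + 2
19 = 9*2 + 1
2 = 2*1 + 0  (stop)
So 173/19 = [9; 9, 2].

[9; 9, 2]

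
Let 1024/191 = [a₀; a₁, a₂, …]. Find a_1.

2

1024 = 5·191 + 69   →  a_0 = 5
191 = 2·69 + 53   →  a_1 = 2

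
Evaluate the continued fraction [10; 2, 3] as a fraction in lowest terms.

Fold from the inside: start with 3/1.
  2 + 1/3 = 7/3
  10 + 3/7 = 73/7

73/7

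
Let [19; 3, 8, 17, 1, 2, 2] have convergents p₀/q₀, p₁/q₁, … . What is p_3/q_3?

Using pₖ = aₖpₖ₋₁ + pₖ₋₂, qₖ = aₖqₖ₋₁ + qₖ₋₂ (with p₋₁=1, p₋₂=0, q₋₁=0, q₋₂=1):
  k=0: a=19, p=19, q=1
  k=1: a=3, p=58, q=3
  k=2: a=8, p=483, q=25
  k=3: a=17, p=8269, q=428

8269/428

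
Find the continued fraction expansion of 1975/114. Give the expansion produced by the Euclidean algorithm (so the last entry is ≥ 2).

1975 = 17·114 + 37
114 = 3·37 + 3
37 = 12·3 + 1
3 = 3·1 + 0  (stop)
So 1975/114 = [17; 3, 12, 3].

[17; 3, 12, 3]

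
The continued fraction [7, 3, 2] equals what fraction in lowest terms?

51/7

Using pₖ = aₖpₖ₋₁ + pₖ₋₂ and qₖ = aₖqₖ₋₁ + qₖ₋₂:
  k=0: a=7, p=7, q=1
  k=1: a=3, p=22, q=3
  k=2: a=2, p=51, q=7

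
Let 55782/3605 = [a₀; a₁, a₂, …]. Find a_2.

8

55782 = 15·3605 + 1707   →  a_0 = 15
3605 = 2·1707 + 191   →  a_1 = 2
1707 = 8·191 + 179   →  a_2 = 8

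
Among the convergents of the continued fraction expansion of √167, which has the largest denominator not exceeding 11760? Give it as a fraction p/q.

√167 = [12; 1, 11, 1, 24, …] (period length 4).
Convergents:
  p_0/q_0 = 12/1
  p_1/q_1 = 13/1
  p_2/q_2 = 155/12
  p_3/q_3 = 168/13
  p_4/q_4 = 4187/324
  p_5/q_5 = 4355/337
  p_6/q_6 = 52092/4031
  p_7/q_7 = 56447/4368
  p_8/q_8 = 1406820/108863
q_7 = 4368 ≤ 11760 < 108863 = q_8, so the answer is 56447/4368.

56447/4368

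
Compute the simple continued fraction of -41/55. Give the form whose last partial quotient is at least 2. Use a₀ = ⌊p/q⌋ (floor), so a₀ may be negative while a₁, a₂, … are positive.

[-1; 3, 1, 13]

-41 = -1·55 + 14
55 = 3·14 + 13
14 = 1·13 + 1
13 = 13·1 + 0  (stop)
So -41/55 = [-1; 3, 1, 13].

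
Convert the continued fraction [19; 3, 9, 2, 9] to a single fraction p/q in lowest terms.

10801/559

Using pₖ = aₖpₖ₋₁ + pₖ₋₂ and qₖ = aₖqₖ₋₁ + qₖ₋₂:
  k=0: a=19, p=19, q=1
  k=1: a=3, p=58, q=3
  k=2: a=9, p=541, q=28
  k=3: a=2, p=1140, q=59
  k=4: a=9, p=10801, q=559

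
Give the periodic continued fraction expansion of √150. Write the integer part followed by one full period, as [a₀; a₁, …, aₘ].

a₀ = ⌊√150⌋ = 12.
With m₀=0, d₀=1 and mₖ₊₁ = dₖaₖ − mₖ, dₖ₊₁ = (n − mₖ₊₁²)/dₖ, aₖ₊₁ = ⌊(a₀+mₖ₊₁)/dₖ₊₁⌋:
  k=1: m=12, d=6, a=4
  k=2: m=12, d=1, a=24
d=1 and a=2a₀=24 at k=2, so the next step gives (m, d) = (12, 6) again — its k=1 value — and the period has length 2.

[12; 4, 24]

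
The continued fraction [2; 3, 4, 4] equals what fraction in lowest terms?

127/55

Fold from the inside: start with 4/1.
  4 + 1/4 = 17/4
  3 + 4/17 = 55/17
  2 + 17/55 = 127/55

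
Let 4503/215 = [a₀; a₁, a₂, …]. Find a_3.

4503 = 20·215 + 203   →  a_0 = 20
215 = 1·203 + 12   →  a_1 = 1
203 = 16·12 + 11   →  a_2 = 16
12 = 1·11 + 1   →  a_3 = 1

1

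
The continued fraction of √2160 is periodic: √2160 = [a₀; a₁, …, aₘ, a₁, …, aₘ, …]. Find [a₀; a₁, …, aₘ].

a₀ = ⌊√2160⌋ = 46.
With m₀=0, d₀=1 and mₖ₊₁ = dₖaₖ − mₖ, dₖ₊₁ = (n − mₖ₊₁²)/dₖ, aₖ₊₁ = ⌊(a₀+mₖ₊₁)/dₖ₊₁⌋:
  k=1: m=46, d=44, a=2
  k=2: m=42, d=9, a=9
  k=3: m=39, d=71, a=1
  k=4: m=32, d=16, a=4
  k=5: m=32, d=71, a=1
  k=6: m=39, d=9, a=9
  k=7: m=42, d=44, a=2
  k=8: m=46, d=1, a=92
d=1 and a=2a₀=92 at k=8, so the next step gives (m, d) = (46, 44) again — its k=1 value — and the period has length 8.

[46; 2, 9, 1, 4, 1, 9, 2, 92]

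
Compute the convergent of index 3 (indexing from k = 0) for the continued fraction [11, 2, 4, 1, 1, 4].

Using pₖ = aₖpₖ₋₁ + pₖ₋₂, qₖ = aₖqₖ₋₁ + qₖ₋₂ (with p₋₁=1, p₋₂=0, q₋₁=0, q₋₂=1):
  k=0: a=11, p=11, q=1
  k=1: a=2, p=23, q=2
  k=2: a=4, p=103, q=9
  k=3: a=1, p=126, q=11

126/11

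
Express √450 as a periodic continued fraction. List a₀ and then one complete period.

a₀ = ⌊√450⌋ = 21.

[21; 4, 1, 2, 4, 2, 1, 4, 42]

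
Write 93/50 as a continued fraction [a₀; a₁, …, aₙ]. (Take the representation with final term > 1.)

93 = 1*50 + 43
50 = 1*43 + 7
43 = 6*7 + 1
7 = 7*1 + 0  (stop)
So 93/50 = [1; 1, 6, 7].

[1; 1, 6, 7]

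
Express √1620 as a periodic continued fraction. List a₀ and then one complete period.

[40; 4, 80]

a₀ = ⌊√1620⌋ = 40.
With m₀=0, d₀=1 and mₖ₊₁ = dₖaₖ − mₖ, dₖ₊₁ = (n − mₖ₊₁²)/dₖ, aₖ₊₁ = ⌊(a₀+mₖ₊₁)/dₖ₊₁⌋:
  k=1: m=40, d=20, a=4
  k=2: m=40, d=1, a=80
d=1 and a=2a₀=80 at k=2, so the next step gives (m, d) = (40, 20) again — its k=1 value — and the period has length 2.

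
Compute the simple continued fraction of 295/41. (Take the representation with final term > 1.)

295 = 7·41 + 8
41 = 5·8 + 1
8 = 8·1 + 0  (stop)
So 295/41 = [7; 5, 8].

[7; 5, 8]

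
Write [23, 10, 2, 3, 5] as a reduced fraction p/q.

8915/386

Fold from the inside: start with 5/1.
  3 + 1/5 = 16/5
  2 + 5/16 = 37/16
  10 + 16/37 = 386/37
  23 + 37/386 = 8915/386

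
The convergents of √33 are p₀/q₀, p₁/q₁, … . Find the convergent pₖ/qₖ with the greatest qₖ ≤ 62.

√33 = [5; 1, 2, 1, 10, …] (period length 4).
Convergents:
  p_0/q_0 = 5/1
  p_1/q_1 = 6/1
  p_2/q_2 = 17/3
  p_3/q_3 = 23/4
  p_4/q_4 = 247/43
  p_5/q_5 = 270/47
  p_6/q_6 = 787/137
q_5 = 47 ≤ 62 < 137 = q_6, so the answer is 270/47.

270/47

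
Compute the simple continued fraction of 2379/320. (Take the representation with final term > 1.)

[7; 2, 3, 3, 4, 3]

2379 = 7×320 + 139
320 = 2×139 + 42
139 = 3×42 + 13
42 = 3×13 + 3
13 = 4×3 + 1
3 = 3×1 + 0  (stop)
So 2379/320 = [7; 2, 3, 3, 4, 3].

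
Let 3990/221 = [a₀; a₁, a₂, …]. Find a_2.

2

3990 = 18·221 + 12   →  a_0 = 18
221 = 18·12 + 5   →  a_1 = 18
12 = 2·5 + 2   →  a_2 = 2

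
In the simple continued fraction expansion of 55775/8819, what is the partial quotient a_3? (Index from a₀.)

8

55775 = 6·8819 + 2861   →  a_0 = 6
8819 = 3·2861 + 236   →  a_1 = 3
2861 = 12·236 + 29   →  a_2 = 12
236 = 8·29 + 4   →  a_3 = 8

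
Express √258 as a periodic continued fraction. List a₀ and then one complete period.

[16; 16, 32]

a₀ = ⌊√258⌋ = 16.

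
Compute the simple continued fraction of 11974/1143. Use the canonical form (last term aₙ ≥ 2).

[10; 2, 9, 1, 8, 6]

11974 = 10×1143 + 544
1143 = 2×544 + 55
544 = 9×55 + 49
55 = 1×49 + 6
49 = 8×6 + 1
6 = 6×1 + 0  (stop)
So 11974/1143 = [10; 2, 9, 1, 8, 6].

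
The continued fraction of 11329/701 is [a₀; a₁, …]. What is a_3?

11329 = 16·701 + 113   →  a_0 = 16
701 = 6·113 + 23   →  a_1 = 6
113 = 4·23 + 21   →  a_2 = 4
23 = 1·21 + 2   →  a_3 = 1

1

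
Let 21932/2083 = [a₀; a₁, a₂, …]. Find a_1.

21932 = 10·2083 + 1102   →  a_0 = 10
2083 = 1·1102 + 981   →  a_1 = 1

1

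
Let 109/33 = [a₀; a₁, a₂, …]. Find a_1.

3

109 = 3·33 + 10   →  a_0 = 3
33 = 3·10 + 3   →  a_1 = 3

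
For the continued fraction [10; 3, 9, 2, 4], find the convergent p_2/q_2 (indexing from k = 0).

Using pₖ = aₖpₖ₋₁ + pₖ₋₂, qₖ = aₖqₖ₋₁ + qₖ₋₂ (with p₋₁=1, p₋₂=0, q₋₁=0, q₋₂=1):
  k=0: a=10, p=10, q=1
  k=1: a=3, p=31, q=3
  k=2: a=9, p=289, q=28

289/28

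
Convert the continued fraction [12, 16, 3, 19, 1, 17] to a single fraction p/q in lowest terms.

Using pₖ = aₖpₖ₋₁ + pₖ₋₂ and qₖ = aₖqₖ₋₁ + qₖ₋₂:
  k=0: a=12, p=12, q=1
  k=1: a=16, p=193, q=16
  k=2: a=3, p=591, q=49
  k=3: a=19, p=11422, q=947
  k=4: a=1, p=12013, q=996
  k=5: a=17, p=215643, q=17879

215643/17879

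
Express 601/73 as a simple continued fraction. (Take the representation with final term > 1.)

601 = 8×73 + 17
73 = 4×17 + 5
17 = 3×5 + 2
5 = 2×2 + 1
2 = 2×1 + 0  (stop)
So 601/73 = [8; 4, 3, 2, 2].

[8; 4, 3, 2, 2]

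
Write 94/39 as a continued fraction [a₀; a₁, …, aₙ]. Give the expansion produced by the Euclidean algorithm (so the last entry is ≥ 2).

94 = 2*39 + 16
39 = 2*16 + 7
16 = 2*7 + 2
7 = 3*2 + 1
2 = 2*1 + 0  (stop)
So 94/39 = [2; 2, 2, 3, 2].

[2; 2, 2, 3, 2]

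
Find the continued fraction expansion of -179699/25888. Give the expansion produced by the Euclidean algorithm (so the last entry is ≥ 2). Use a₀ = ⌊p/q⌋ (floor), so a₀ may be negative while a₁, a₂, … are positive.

[-7; 17, 15, 3, 10, 1, 2]

-179699 = -7·25888 + 1517
25888 = 17·1517 + 99
1517 = 15·99 + 32
99 = 3·32 + 3
32 = 10·3 + 2
3 = 1·2 + 1
2 = 2·1 + 0  (stop)
So -179699/25888 = [-7; 17, 15, 3, 10, 1, 2].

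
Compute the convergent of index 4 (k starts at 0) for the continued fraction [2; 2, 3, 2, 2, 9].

95/39

Using pₖ = aₖpₖ₋₁ + pₖ₋₂, qₖ = aₖqₖ₋₁ + qₖ₋₂ (with p₋₁=1, p₋₂=0, q₋₁=0, q₋₂=1):
  k=0: a=2, p=2, q=1
  k=1: a=2, p=5, q=2
  k=2: a=3, p=17, q=7
  k=3: a=2, p=39, q=16
  k=4: a=2, p=95, q=39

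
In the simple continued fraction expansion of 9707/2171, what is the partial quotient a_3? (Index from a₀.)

9707 = 4·2171 + 1023   →  a_0 = 4
2171 = 2·1023 + 125   →  a_1 = 2
1023 = 8·125 + 23   →  a_2 = 8
125 = 5·23 + 10   →  a_3 = 5

5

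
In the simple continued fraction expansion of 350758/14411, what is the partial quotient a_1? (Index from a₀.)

2

350758 = 24·14411 + 4894   →  a_0 = 24
14411 = 2·4894 + 4623   →  a_1 = 2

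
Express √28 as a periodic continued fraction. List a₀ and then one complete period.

a₀ = ⌊√28⌋ = 5.
With m₀=0, d₀=1 and mₖ₊₁ = dₖaₖ − mₖ, dₖ₊₁ = (n − mₖ₊₁²)/dₖ, aₖ₊₁ = ⌊(a₀+mₖ₊₁)/dₖ₊₁⌋:
  k=1: m=5, d=3, a=3
  k=2: m=4, d=4, a=2
  k=3: m=4, d=3, a=3
  k=4: m=5, d=1, a=10
d=1 and a=2a₀=10 at k=4, so the next step gives (m, d) = (5, 3) again — its k=1 value — and the period has length 4.

[5; 3, 2, 3, 10]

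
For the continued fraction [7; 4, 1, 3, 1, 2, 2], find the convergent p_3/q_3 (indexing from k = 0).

137/19

Using pₖ = aₖpₖ₋₁ + pₖ₋₂, qₖ = aₖqₖ₋₁ + qₖ₋₂ (with p₋₁=1, p₋₂=0, q₋₁=0, q₋₂=1):
  k=0: a=7, p=7, q=1
  k=1: a=4, p=29, q=4
  k=2: a=1, p=36, q=5
  k=3: a=3, p=137, q=19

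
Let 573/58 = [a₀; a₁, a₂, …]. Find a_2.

7

573 = 9·58 + 51   →  a_0 = 9
58 = 1·51 + 7   →  a_1 = 1
51 = 7·7 + 2   →  a_2 = 7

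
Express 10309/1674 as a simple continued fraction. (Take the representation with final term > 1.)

10309 = 6*1674 + 265
1674 = 6*265 + 84
265 = 3*84 + 13
84 = 6*13 + 6
13 = 2*6 + 1
6 = 6*1 + 0  (stop)
So 10309/1674 = [6; 6, 3, 6, 2, 6].

[6; 6, 3, 6, 2, 6]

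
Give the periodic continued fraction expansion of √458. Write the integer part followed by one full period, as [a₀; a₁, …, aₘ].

a₀ = ⌊√458⌋ = 21.
With m₀=0, d₀=1 and mₖ₊₁ = dₖaₖ − mₖ, dₖ₊₁ = (n − mₖ₊₁²)/dₖ, aₖ₊₁ = ⌊(a₀+mₖ₊₁)/dₖ₊₁⌋:
  k=1: m=21, d=17, a=2
  k=2: m=13, d=17, a=2
  k=3: m=21, d=1, a=42
d=1 and a=2a₀=42 at k=3, so the next step gives (m, d) = (21, 17) again — its k=1 value — and the period has length 3.

[21; 2, 2, 42]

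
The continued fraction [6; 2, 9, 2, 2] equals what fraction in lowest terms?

Using pₖ = aₖpₖ₋₁ + pₖ₋₂ and qₖ = aₖqₖ₋₁ + qₖ₋₂:
  k=0: a=6, p=6, q=1
  k=1: a=2, p=13, q=2
  k=2: a=9, p=123, q=19
  k=3: a=2, p=259, q=40
  k=4: a=2, p=641, q=99

641/99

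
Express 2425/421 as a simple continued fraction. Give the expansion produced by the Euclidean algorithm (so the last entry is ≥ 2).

2425 = 5*421 + 320
421 = 1*320 + 101
320 = 3*101 + 17
101 = 5*17 + 16
17 = 1*16 + 1
16 = 16*1 + 0  (stop)
So 2425/421 = [5; 1, 3, 5, 1, 16].

[5; 1, 3, 5, 1, 16]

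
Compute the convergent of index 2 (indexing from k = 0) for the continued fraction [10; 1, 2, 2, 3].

Using pₖ = aₖpₖ₋₁ + pₖ₋₂, qₖ = aₖqₖ₋₁ + qₖ₋₂ (with p₋₁=1, p₋₂=0, q₋₁=0, q₋₂=1):
  k=0: a=10, p=10, q=1
  k=1: a=1, p=11, q=1
  k=2: a=2, p=32, q=3

32/3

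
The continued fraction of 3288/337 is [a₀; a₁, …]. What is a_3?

9

3288 = 9·337 + 255   →  a_0 = 9
337 = 1·255 + 82   →  a_1 = 1
255 = 3·82 + 9   →  a_2 = 3
82 = 9·9 + 1   →  a_3 = 9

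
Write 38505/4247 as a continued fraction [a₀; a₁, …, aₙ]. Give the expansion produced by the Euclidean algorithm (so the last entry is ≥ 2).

[9; 15, 16, 1, 1, 2, 3]

38505 = 9*4247 + 282
4247 = 15*282 + 17
282 = 16*17 + 10
17 = 1*10 + 7
10 = 1*7 + 3
7 = 2*3 + 1
3 = 3*1 + 0  (stop)
So 38505/4247 = [9; 15, 16, 1, 1, 2, 3].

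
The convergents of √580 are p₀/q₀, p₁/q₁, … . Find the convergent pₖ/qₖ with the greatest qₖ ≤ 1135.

√580 = [24; 12, 48, …] (period length 2).
Convergents:
  p_0/q_0 = 24/1
  p_1/q_1 = 289/12
  p_2/q_2 = 13896/577
  p_3/q_3 = 167041/6936
q_2 = 577 ≤ 1135 < 6936 = q_3, so the answer is 13896/577.

13896/577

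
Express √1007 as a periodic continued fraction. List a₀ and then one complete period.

a₀ = ⌊√1007⌋ = 31.
With m₀=0, d₀=1 and mₖ₊₁ = dₖaₖ − mₖ, dₖ₊₁ = (n − mₖ₊₁²)/dₖ, aₖ₊₁ = ⌊(a₀+mₖ₊₁)/dₖ₊₁⌋:
  k=1: m=31, d=46, a=1
  k=2: m=15, d=17, a=2
  k=3: m=19, d=38, a=1
  k=4: m=19, d=17, a=2
  k=5: m=15, d=46, a=1
  k=6: m=31, d=1, a=62
d=1 and a=2a₀=62 at k=6, so the next step gives (m, d) = (31, 46) again — its k=1 value — and the period has length 6.

[31; 1, 2, 1, 2, 1, 62]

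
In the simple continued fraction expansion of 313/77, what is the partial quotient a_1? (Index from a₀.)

15

313 = 4·77 + 5   →  a_0 = 4
77 = 15·5 + 2   →  a_1 = 15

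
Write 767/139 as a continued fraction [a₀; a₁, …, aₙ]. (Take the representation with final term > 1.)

767 = 5·139 + 72
139 = 1·72 + 67
72 = 1·67 + 5
67 = 13·5 + 2
5 = 2·2 + 1
2 = 2·1 + 0  (stop)
So 767/139 = [5; 1, 1, 13, 2, 2].

[5; 1, 1, 13, 2, 2]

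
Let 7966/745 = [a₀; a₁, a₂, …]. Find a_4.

7966 = 10·745 + 516   →  a_0 = 10
745 = 1·516 + 229   →  a_1 = 1
516 = 2·229 + 58   →  a_2 = 2
229 = 3·58 + 55   →  a_3 = 3
58 = 1·55 + 3   →  a_4 = 1

1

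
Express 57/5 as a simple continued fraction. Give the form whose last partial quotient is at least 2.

[11; 2, 2]

57 = 11*5 + 2
5 = 2*2 + 1
2 = 2*1 + 0  (stop)
So 57/5 = [11; 2, 2].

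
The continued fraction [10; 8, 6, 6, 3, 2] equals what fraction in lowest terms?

22391/2212

Fold from the inside: start with 2/1.
  3 + 1/2 = 7/2
  6 + 2/7 = 44/7
  6 + 7/44 = 271/44
  8 + 44/271 = 2212/271
  10 + 271/2212 = 22391/2212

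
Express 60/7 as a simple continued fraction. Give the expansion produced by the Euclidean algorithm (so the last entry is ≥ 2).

60 = 8·7 + 4
7 = 1·4 + 3
4 = 1·3 + 1
3 = 3·1 + 0  (stop)
So 60/7 = [8; 1, 1, 3].

[8; 1, 1, 3]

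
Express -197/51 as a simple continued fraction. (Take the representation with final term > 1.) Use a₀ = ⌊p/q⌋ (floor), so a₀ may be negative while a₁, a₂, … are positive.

[-4; 7, 3, 2]

-197 = -4·51 + 7
51 = 7·7 + 2
7 = 3·2 + 1
2 = 2·1 + 0  (stop)
So -197/51 = [-4; 7, 3, 2].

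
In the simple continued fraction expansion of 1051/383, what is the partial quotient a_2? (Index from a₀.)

2

1051 = 2·383 + 285   →  a_0 = 2
383 = 1·285 + 98   →  a_1 = 1
285 = 2·98 + 89   →  a_2 = 2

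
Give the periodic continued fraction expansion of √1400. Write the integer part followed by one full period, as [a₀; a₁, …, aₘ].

[37; 2, 2, 2, 74]

a₀ = ⌊√1400⌋ = 37.
With m₀=0, d₀=1 and mₖ₊₁ = dₖaₖ − mₖ, dₖ₊₁ = (n − mₖ₊₁²)/dₖ, aₖ₊₁ = ⌊(a₀+mₖ₊₁)/dₖ₊₁⌋:
  k=1: m=37, d=31, a=2
  k=2: m=25, d=25, a=2
  k=3: m=25, d=31, a=2
  k=4: m=37, d=1, a=74
d=1 and a=2a₀=74 at k=4, so the next step gives (m, d) = (37, 31) again — its k=1 value — and the period has length 4.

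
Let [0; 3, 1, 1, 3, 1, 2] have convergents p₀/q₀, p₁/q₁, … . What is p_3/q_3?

Using pₖ = aₖpₖ₋₁ + pₖ₋₂, qₖ = aₖqₖ₋₁ + qₖ₋₂ (with p₋₁=1, p₋₂=0, q₋₁=0, q₋₂=1):
  k=0: a=0, p=0, q=1
  k=1: a=3, p=1, q=3
  k=2: a=1, p=1, q=4
  k=3: a=1, p=2, q=7

2/7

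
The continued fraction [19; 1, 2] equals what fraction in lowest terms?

Using pₖ = aₖpₖ₋₁ + pₖ₋₂ and qₖ = aₖqₖ₋₁ + qₖ₋₂:
  k=0: a=19, p=19, q=1
  k=1: a=1, p=20, q=1
  k=2: a=2, p=59, q=3

59/3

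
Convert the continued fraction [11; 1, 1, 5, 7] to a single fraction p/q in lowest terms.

912/79

Fold from the inside: start with 7/1.
  5 + 1/7 = 36/7
  1 + 7/36 = 43/36
  1 + 36/43 = 79/43
  11 + 43/79 = 912/79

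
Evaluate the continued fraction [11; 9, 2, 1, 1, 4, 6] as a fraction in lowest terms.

14916/1343

Fold from the inside: start with 6/1.
  4 + 1/6 = 25/6
  1 + 6/25 = 31/25
  1 + 25/31 = 56/31
  2 + 31/56 = 143/56
  9 + 56/143 = 1343/143
  11 + 143/1343 = 14916/1343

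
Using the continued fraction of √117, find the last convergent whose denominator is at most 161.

649/60

√117 = [10; 1, 4, 2, 4, 1, 20, …] (period length 6).
Convergents:
  p_0/q_0 = 10/1
  p_1/q_1 = 11/1
  p_2/q_2 = 54/5
  p_3/q_3 = 119/11
  p_4/q_4 = 530/49
  p_5/q_5 = 649/60
  p_6/q_6 = 13510/1249
q_5 = 60 ≤ 161 < 1249 = q_6, so the answer is 649/60.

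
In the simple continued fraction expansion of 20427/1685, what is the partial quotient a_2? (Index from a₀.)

20427 = 12·1685 + 207   →  a_0 = 12
1685 = 8·207 + 29   →  a_1 = 8
207 = 7·29 + 4   →  a_2 = 7

7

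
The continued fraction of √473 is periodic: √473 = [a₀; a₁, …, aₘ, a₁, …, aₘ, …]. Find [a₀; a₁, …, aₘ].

[21; 1, 2, 1, 42]

a₀ = ⌊√473⌋ = 21.
With m₀=0, d₀=1 and mₖ₊₁ = dₖaₖ − mₖ, dₖ₊₁ = (n − mₖ₊₁²)/dₖ, aₖ₊₁ = ⌊(a₀+mₖ₊₁)/dₖ₊₁⌋:
  k=1: m=21, d=32, a=1
  k=2: m=11, d=11, a=2
  k=3: m=11, d=32, a=1
  k=4: m=21, d=1, a=42
d=1 and a=2a₀=42 at k=4, so the next step gives (m, d) = (21, 32) again — its k=1 value — and the period has length 4.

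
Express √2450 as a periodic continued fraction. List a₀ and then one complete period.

[49; 2, 98]

a₀ = ⌊√2450⌋ = 49.
With m₀=0, d₀=1 and mₖ₊₁ = dₖaₖ − mₖ, dₖ₊₁ = (n − mₖ₊₁²)/dₖ, aₖ₊₁ = ⌊(a₀+mₖ₊₁)/dₖ₊₁⌋:
  k=1: m=49, d=49, a=2
  k=2: m=49, d=1, a=98
d=1 and a=2a₀=98 at k=2, so the next step gives (m, d) = (49, 49) again — its k=1 value — and the period has length 2.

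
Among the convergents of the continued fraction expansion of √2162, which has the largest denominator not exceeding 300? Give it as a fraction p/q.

√2162 = [46; 2, 92, …] (period length 2).
Convergents:
  p_0/q_0 = 46/1
  p_1/q_1 = 93/2
  p_2/q_2 = 8602/185
  p_3/q_3 = 17297/372
q_2 = 185 ≤ 300 < 372 = q_3, so the answer is 8602/185.

8602/185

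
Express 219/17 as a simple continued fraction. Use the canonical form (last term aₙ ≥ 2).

[12; 1, 7, 2]

219 = 12*17 + 15
17 = 1*15 + 2
15 = 7*2 + 1
2 = 2*1 + 0  (stop)
So 219/17 = [12; 1, 7, 2].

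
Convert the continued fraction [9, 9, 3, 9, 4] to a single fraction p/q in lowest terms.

9763/1072

Fold from the inside: start with 4/1.
  9 + 1/4 = 37/4
  3 + 4/37 = 115/37
  9 + 37/115 = 1072/115
  9 + 115/1072 = 9763/1072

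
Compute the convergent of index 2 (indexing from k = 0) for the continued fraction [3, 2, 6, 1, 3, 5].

45/13

Using pₖ = aₖpₖ₋₁ + pₖ₋₂, qₖ = aₖqₖ₋₁ + qₖ₋₂ (with p₋₁=1, p₋₂=0, q₋₁=0, q₋₂=1):
  k=0: a=3, p=3, q=1
  k=1: a=2, p=7, q=2
  k=2: a=6, p=45, q=13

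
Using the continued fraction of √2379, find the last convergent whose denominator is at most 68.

1951/40

√2379 = [48; 1, 3, 2, 3, 1, 96, …] (period length 6).
Convergents:
  p_0/q_0 = 48/1
  p_1/q_1 = 49/1
  p_2/q_2 = 195/4
  p_3/q_3 = 439/9
  p_4/q_4 = 1512/31
  p_5/q_5 = 1951/40
  p_6/q_6 = 188808/3871
q_5 = 40 ≤ 68 < 3871 = q_6, so the answer is 1951/40.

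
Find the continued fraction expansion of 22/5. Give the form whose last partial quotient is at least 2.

22 = 4*5 + 2
5 = 2*2 + 1
2 = 2*1 + 0  (stop)
So 22/5 = [4; 2, 2].

[4; 2, 2]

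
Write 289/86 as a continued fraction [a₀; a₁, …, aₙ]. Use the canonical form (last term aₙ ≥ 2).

289 = 3*86 + 31
86 = 2*31 + 24
31 = 1*24 + 7
24 = 3*7 + 3
7 = 2*3 + 1
3 = 3*1 + 0  (stop)
So 289/86 = [3; 2, 1, 3, 2, 3].

[3; 2, 1, 3, 2, 3]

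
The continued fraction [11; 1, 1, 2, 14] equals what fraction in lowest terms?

Using pₖ = aₖpₖ₋₁ + pₖ₋₂ and qₖ = aₖqₖ₋₁ + qₖ₋₂:
  k=0: a=11, p=11, q=1
  k=1: a=1, p=12, q=1
  k=2: a=1, p=23, q=2
  k=3: a=2, p=58, q=5
  k=4: a=14, p=835, q=72

835/72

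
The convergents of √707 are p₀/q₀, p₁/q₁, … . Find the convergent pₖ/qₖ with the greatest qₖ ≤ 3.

53/2

√707 = [26; 1, 1, 2, 3, 2, 1, 1, 52, …] (period length 8).
Convergents:
  p_0/q_0 = 26/1
  p_1/q_1 = 27/1
  p_2/q_2 = 53/2
  p_3/q_3 = 133/5
q_2 = 2 ≤ 3 < 5 = q_3, so the answer is 53/2.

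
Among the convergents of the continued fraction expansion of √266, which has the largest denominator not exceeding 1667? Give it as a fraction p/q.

√266 = [16; 3, 4, 3, 32, …] (period length 4).
Convergents:
  p_0/q_0 = 16/1
  p_1/q_1 = 49/3
  p_2/q_2 = 212/13
  p_3/q_3 = 685/42
  p_4/q_4 = 22132/1357
  p_5/q_5 = 67081/4113
q_4 = 1357 ≤ 1667 < 4113 = q_5, so the answer is 22132/1357.

22132/1357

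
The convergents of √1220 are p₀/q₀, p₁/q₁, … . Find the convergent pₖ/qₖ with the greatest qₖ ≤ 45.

489/14

√1220 = [34; 1, 12, 1, 68, …] (period length 4).
Convergents:
  p_0/q_0 = 34/1
  p_1/q_1 = 35/1
  p_2/q_2 = 454/13
  p_3/q_3 = 489/14
  p_4/q_4 = 33706/965
q_3 = 14 ≤ 45 < 965 = q_4, so the answer is 489/14.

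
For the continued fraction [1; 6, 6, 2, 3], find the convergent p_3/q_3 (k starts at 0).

Using pₖ = aₖpₖ₋₁ + pₖ₋₂, qₖ = aₖqₖ₋₁ + qₖ₋₂ (with p₋₁=1, p₋₂=0, q₋₁=0, q₋₂=1):
  k=0: a=1, p=1, q=1
  k=1: a=6, p=7, q=6
  k=2: a=6, p=43, q=37
  k=3: a=2, p=93, q=80

93/80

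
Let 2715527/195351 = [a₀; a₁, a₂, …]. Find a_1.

1

2715527 = 13·195351 + 175964   →  a_0 = 13
195351 = 1·175964 + 19387   →  a_1 = 1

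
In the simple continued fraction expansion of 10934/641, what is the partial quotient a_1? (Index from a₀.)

17

10934 = 17·641 + 37   →  a_0 = 17
641 = 17·37 + 12   →  a_1 = 17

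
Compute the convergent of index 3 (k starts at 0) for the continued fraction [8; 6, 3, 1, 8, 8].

Using pₖ = aₖpₖ₋₁ + pₖ₋₂, qₖ = aₖqₖ₋₁ + qₖ₋₂ (with p₋₁=1, p₋₂=0, q₋₁=0, q₋₂=1):
  k=0: a=8, p=8, q=1
  k=1: a=6, p=49, q=6
  k=2: a=3, p=155, q=19
  k=3: a=1, p=204, q=25

204/25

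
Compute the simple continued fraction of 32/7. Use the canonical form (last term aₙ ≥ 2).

[4; 1, 1, 3]

32 = 4·7 + 4
7 = 1·4 + 3
4 = 1·3 + 1
3 = 3·1 + 0  (stop)
So 32/7 = [4; 1, 1, 3].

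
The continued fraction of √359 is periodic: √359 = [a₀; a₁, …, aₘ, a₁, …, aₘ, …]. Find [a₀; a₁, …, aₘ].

a₀ = ⌊√359⌋ = 18.

[18; 1, 17, 1, 36]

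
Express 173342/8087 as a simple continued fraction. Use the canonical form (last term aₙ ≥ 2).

[21; 2, 3, 3, 13, 1, 3, 6]

173342 = 21*8087 + 3515
8087 = 2*3515 + 1057
3515 = 3*1057 + 344
1057 = 3*344 + 25
344 = 13*25 + 19
25 = 1*19 + 6
19 = 3*6 + 1
6 = 6*1 + 0  (stop)
So 173342/8087 = [21; 2, 3, 3, 13, 1, 3, 6].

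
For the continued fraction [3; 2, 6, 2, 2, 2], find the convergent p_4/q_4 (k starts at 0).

Using pₖ = aₖpₖ₋₁ + pₖ₋₂, qₖ = aₖqₖ₋₁ + qₖ₋₂ (with p₋₁=1, p₋₂=0, q₋₁=0, q₋₂=1):
  k=0: a=3, p=3, q=1
  k=1: a=2, p=7, q=2
  k=2: a=6, p=45, q=13
  k=3: a=2, p=97, q=28
  k=4: a=2, p=239, q=69

239/69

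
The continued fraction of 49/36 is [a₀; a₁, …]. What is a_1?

2

49 = 1·36 + 13   →  a_0 = 1
36 = 2·13 + 10   →  a_1 = 2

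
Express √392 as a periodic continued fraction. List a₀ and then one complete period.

[19; 1, 3, 1, 38]

a₀ = ⌊√392⌋ = 19.
With m₀=0, d₀=1 and mₖ₊₁ = dₖaₖ − mₖ, dₖ₊₁ = (n − mₖ₊₁²)/dₖ, aₖ₊₁ = ⌊(a₀+mₖ₊₁)/dₖ₊₁⌋:
  k=1: m=19, d=31, a=1
  k=2: m=12, d=8, a=3
  k=3: m=12, d=31, a=1
  k=4: m=19, d=1, a=38
d=1 and a=2a₀=38 at k=4, so the next step gives (m, d) = (19, 31) again — its k=1 value — and the period has length 4.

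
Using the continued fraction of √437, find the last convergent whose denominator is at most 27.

√437 = [20; 1, 9, 2, 9, 1, 40, …] (period length 6).
Convergents:
  p_0/q_0 = 20/1
  p_1/q_1 = 21/1
  p_2/q_2 = 209/10
  p_3/q_3 = 439/21
  p_4/q_4 = 4160/199
q_3 = 21 ≤ 27 < 199 = q_4, so the answer is 439/21.

439/21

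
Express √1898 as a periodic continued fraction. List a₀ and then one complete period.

[43; 1, 1, 3, 3, 1, 1, 86]

a₀ = ⌊√1898⌋ = 43.
With m₀=0, d₀=1 and mₖ₊₁ = dₖaₖ − mₖ, dₖ₊₁ = (n − mₖ₊₁²)/dₖ, aₖ₊₁ = ⌊(a₀+mₖ₊₁)/dₖ₊₁⌋:
  k=1: m=43, d=49, a=1
  k=2: m=6, d=38, a=1
  k=3: m=32, d=23, a=3
  k=4: m=37, d=23, a=3
  k=5: m=32, d=38, a=1
  k=6: m=6, d=49, a=1
  k=7: m=43, d=1, a=86
d=1 and a=2a₀=86 at k=7, so the next step gives (m, d) = (43, 49) again — its k=1 value — and the period has length 7.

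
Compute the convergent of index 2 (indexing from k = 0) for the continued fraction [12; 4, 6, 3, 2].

Using pₖ = aₖpₖ₋₁ + pₖ₋₂, qₖ = aₖqₖ₋₁ + qₖ₋₂ (with p₋₁=1, p₋₂=0, q₋₁=0, q₋₂=1):
  k=0: a=12, p=12, q=1
  k=1: a=4, p=49, q=4
  k=2: a=6, p=306, q=25

306/25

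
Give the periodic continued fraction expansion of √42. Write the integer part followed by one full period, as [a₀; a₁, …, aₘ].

[6; 2, 12]

a₀ = ⌊√42⌋ = 6.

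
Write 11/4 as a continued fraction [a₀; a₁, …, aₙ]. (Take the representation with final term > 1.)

11 = 2*4 + 3
4 = 1*3 + 1
3 = 3*1 + 0  (stop)
So 11/4 = [2; 1, 3].

[2; 1, 3]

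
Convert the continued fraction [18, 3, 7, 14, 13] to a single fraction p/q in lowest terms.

Fold from the inside: start with 13/1.
  14 + 1/13 = 183/13
  7 + 13/183 = 1294/183
  3 + 183/1294 = 4065/1294
  18 + 1294/4065 = 74464/4065

74464/4065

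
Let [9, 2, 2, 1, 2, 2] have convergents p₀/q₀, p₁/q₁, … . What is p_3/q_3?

66/7

Using pₖ = aₖpₖ₋₁ + pₖ₋₂, qₖ = aₖqₖ₋₁ + qₖ₋₂ (with p₋₁=1, p₋₂=0, q₋₁=0, q₋₂=1):
  k=0: a=9, p=9, q=1
  k=1: a=2, p=19, q=2
  k=2: a=2, p=47, q=5
  k=3: a=1, p=66, q=7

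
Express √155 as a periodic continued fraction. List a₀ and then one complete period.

a₀ = ⌊√155⌋ = 12.
With m₀=0, d₀=1 and mₖ₊₁ = dₖaₖ − mₖ, dₖ₊₁ = (n − mₖ₊₁²)/dₖ, aₖ₊₁ = ⌊(a₀+mₖ₊₁)/dₖ₊₁⌋:
  k=1: m=12, d=11, a=2
  k=2: m=10, d=5, a=4
  k=3: m=10, d=11, a=2
  k=4: m=12, d=1, a=24
d=1 and a=2a₀=24 at k=4, so the next step gives (m, d) = (12, 11) again — its k=1 value — and the period has length 4.

[12; 2, 4, 2, 24]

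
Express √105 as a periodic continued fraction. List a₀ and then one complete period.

a₀ = ⌊√105⌋ = 10.

[10; 4, 20]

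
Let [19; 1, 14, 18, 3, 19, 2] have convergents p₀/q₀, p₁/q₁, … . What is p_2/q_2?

299/15

Using pₖ = aₖpₖ₋₁ + pₖ₋₂, qₖ = aₖqₖ₋₁ + qₖ₋₂ (with p₋₁=1, p₋₂=0, q₋₁=0, q₋₂=1):
  k=0: a=19, p=19, q=1
  k=1: a=1, p=20, q=1
  k=2: a=14, p=299, q=15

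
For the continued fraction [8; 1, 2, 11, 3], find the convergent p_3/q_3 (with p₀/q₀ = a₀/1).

295/34

Using pₖ = aₖpₖ₋₁ + pₖ₋₂, qₖ = aₖqₖ₋₁ + qₖ₋₂ (with p₋₁=1, p₋₂=0, q₋₁=0, q₋₂=1):
  k=0: a=8, p=8, q=1
  k=1: a=1, p=9, q=1
  k=2: a=2, p=26, q=3
  k=3: a=11, p=295, q=34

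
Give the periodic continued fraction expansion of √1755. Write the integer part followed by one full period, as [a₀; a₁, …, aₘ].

[41; 1, 8, 3, 8, 1, 82]

a₀ = ⌊√1755⌋ = 41.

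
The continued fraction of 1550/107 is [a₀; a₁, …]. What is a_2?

1550 = 14·107 + 52   →  a_0 = 14
107 = 2·52 + 3   →  a_1 = 2
52 = 17·3 + 1   →  a_2 = 17

17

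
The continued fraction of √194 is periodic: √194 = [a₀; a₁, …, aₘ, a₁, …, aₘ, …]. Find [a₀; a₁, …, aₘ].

a₀ = ⌊√194⌋ = 13.

[13; 1, 12, 1, 26]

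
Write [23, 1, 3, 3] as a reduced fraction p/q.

Fold from the inside: start with 3/1.
  3 + 1/3 = 10/3
  1 + 3/10 = 13/10
  23 + 10/13 = 309/13

309/13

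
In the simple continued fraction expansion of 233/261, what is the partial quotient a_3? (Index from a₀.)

3

233 = 0·261 + 233   →  a_0 = 0
261 = 1·233 + 28   →  a_1 = 1
233 = 8·28 + 9   →  a_2 = 8
28 = 3·9 + 1   →  a_3 = 3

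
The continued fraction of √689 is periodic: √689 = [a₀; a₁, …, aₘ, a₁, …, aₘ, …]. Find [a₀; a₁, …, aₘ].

a₀ = ⌊√689⌋ = 26.
With m₀=0, d₀=1 and mₖ₊₁ = dₖaₖ − mₖ, dₖ₊₁ = (n − mₖ₊₁²)/dₖ, aₖ₊₁ = ⌊(a₀+mₖ₊₁)/dₖ₊₁⌋:
  k=1: m=26, d=13, a=4
  k=2: m=26, d=1, a=52
d=1 and a=2a₀=52 at k=2, so the next step gives (m, d) = (26, 13) again — its k=1 value — and the period has length 2.

[26; 4, 52]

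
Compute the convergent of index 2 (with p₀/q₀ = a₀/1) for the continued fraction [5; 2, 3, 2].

Using pₖ = aₖpₖ₋₁ + pₖ₋₂, qₖ = aₖqₖ₋₁ + qₖ₋₂ (with p₋₁=1, p₋₂=0, q₋₁=0, q₋₂=1):
  k=0: a=5, p=5, q=1
  k=1: a=2, p=11, q=2
  k=2: a=3, p=38, q=7

38/7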